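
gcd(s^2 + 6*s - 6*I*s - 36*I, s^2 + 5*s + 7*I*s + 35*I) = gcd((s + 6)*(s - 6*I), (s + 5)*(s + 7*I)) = 1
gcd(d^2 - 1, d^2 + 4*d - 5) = d - 1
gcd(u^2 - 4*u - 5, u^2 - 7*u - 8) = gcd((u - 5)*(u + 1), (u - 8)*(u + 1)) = u + 1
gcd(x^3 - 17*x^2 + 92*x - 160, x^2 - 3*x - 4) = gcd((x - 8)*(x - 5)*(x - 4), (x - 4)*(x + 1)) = x - 4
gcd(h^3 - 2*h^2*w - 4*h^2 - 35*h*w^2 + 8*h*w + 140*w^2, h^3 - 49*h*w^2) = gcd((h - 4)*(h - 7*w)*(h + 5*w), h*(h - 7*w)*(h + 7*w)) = -h + 7*w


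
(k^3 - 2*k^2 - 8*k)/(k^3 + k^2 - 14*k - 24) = k/(k + 3)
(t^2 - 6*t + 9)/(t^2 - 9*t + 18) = (t - 3)/(t - 6)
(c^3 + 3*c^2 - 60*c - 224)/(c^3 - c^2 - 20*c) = (c^2 - c - 56)/(c*(c - 5))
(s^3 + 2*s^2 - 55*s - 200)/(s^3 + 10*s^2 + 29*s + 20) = (s^2 - 3*s - 40)/(s^2 + 5*s + 4)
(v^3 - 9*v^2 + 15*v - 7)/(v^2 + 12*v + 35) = (v^3 - 9*v^2 + 15*v - 7)/(v^2 + 12*v + 35)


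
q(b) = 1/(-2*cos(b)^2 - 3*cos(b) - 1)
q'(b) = (-4*sin(b)*cos(b) - 3*sin(b))/(-2*cos(b)^2 - 3*cos(b) - 1)^2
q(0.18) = -0.17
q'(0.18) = -0.04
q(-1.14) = -0.38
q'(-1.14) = 0.63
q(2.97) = 70.15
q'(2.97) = 790.98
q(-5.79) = -0.19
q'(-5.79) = -0.11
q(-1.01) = -0.32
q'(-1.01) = 0.43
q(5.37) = -0.28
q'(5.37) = 0.34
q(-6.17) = -0.17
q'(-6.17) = -0.02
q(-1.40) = -0.64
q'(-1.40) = 1.48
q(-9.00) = 13.68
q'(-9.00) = -49.74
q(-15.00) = 8.01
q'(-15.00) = -1.62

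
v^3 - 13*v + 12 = (v - 3)*(v - 1)*(v + 4)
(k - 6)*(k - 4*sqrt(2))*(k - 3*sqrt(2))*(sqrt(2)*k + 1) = sqrt(2)*k^4 - 13*k^3 - 6*sqrt(2)*k^3 + 17*sqrt(2)*k^2 + 78*k^2 - 102*sqrt(2)*k + 24*k - 144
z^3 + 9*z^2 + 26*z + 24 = (z + 2)*(z + 3)*(z + 4)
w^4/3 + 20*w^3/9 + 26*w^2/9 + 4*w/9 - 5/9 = (w/3 + 1/3)*(w - 1/3)*(w + 1)*(w + 5)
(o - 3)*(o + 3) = o^2 - 9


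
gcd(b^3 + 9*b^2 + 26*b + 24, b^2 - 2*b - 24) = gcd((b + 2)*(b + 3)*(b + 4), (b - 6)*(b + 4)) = b + 4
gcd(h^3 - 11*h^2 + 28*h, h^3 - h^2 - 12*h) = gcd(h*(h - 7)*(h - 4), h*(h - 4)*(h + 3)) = h^2 - 4*h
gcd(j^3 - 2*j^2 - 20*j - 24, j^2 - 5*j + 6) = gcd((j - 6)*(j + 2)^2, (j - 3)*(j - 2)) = 1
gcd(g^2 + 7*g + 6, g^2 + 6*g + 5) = g + 1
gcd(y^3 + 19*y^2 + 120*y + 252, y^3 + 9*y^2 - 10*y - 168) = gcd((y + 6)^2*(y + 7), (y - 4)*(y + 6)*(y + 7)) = y^2 + 13*y + 42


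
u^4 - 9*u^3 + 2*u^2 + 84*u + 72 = (u - 6)^2*(u + 1)*(u + 2)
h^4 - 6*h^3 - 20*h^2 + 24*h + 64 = (h - 8)*(h - 2)*(h + 2)^2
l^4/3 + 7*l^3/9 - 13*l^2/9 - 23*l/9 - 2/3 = (l/3 + 1/3)*(l - 2)*(l + 1/3)*(l + 3)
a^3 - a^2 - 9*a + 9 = (a - 3)*(a - 1)*(a + 3)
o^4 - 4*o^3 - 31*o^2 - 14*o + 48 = (o - 8)*(o - 1)*(o + 2)*(o + 3)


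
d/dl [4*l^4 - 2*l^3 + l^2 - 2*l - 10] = 16*l^3 - 6*l^2 + 2*l - 2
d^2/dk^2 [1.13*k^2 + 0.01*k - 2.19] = 2.26000000000000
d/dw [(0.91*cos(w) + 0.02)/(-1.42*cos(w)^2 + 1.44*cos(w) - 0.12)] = (-1.2922*cos(w)^2 - 0.0568*cos(w) + 0.138)*sin(w)/(2.0164*cos(w)^4 - 4.0896*cos(w)^3 + 2.4144*cos(w)^2 - 0.3456*cos(w) + 0.0144)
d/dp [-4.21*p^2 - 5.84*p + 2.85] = -8.42*p - 5.84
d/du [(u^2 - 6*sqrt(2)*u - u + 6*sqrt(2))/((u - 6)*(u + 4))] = (-u^2 + 6*sqrt(2)*u^2 - 48*u - 12*sqrt(2)*u + 24 + 156*sqrt(2))/(u^4 - 4*u^3 - 44*u^2 + 96*u + 576)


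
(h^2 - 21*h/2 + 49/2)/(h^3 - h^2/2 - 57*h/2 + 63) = (h - 7)/(h^2 + 3*h - 18)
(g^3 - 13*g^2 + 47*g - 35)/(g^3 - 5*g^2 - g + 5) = (g - 7)/(g + 1)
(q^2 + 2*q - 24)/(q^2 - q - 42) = (q - 4)/(q - 7)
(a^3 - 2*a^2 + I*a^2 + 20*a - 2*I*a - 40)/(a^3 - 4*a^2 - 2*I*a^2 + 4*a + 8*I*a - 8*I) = (a^2 + I*a + 20)/(a^2 - 2*a*(1 + I) + 4*I)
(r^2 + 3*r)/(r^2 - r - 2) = r*(r + 3)/(r^2 - r - 2)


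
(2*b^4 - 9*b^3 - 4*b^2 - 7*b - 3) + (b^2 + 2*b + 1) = 2*b^4 - 9*b^3 - 3*b^2 - 5*b - 2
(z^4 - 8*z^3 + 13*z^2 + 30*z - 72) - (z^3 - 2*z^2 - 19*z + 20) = z^4 - 9*z^3 + 15*z^2 + 49*z - 92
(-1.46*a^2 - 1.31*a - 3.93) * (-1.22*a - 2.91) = 1.7812*a^3 + 5.8468*a^2 + 8.6067*a + 11.4363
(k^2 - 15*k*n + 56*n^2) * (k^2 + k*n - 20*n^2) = k^4 - 14*k^3*n + 21*k^2*n^2 + 356*k*n^3 - 1120*n^4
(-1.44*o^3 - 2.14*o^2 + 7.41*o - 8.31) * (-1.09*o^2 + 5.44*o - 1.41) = 1.5696*o^5 - 5.501*o^4 - 17.6881*o^3 + 52.3857*o^2 - 55.6545*o + 11.7171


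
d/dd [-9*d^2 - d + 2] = -18*d - 1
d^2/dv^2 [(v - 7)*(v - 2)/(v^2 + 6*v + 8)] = 6*(-5*v^3 + 6*v^2 + 156*v + 296)/(v^6 + 18*v^5 + 132*v^4 + 504*v^3 + 1056*v^2 + 1152*v + 512)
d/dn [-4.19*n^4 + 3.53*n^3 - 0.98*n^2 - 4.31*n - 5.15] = -16.76*n^3 + 10.59*n^2 - 1.96*n - 4.31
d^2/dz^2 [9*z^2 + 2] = 18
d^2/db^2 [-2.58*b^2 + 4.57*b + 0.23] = -5.16000000000000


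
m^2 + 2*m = m*(m + 2)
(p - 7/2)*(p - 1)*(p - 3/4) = p^3 - 21*p^2/4 + 55*p/8 - 21/8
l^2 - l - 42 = (l - 7)*(l + 6)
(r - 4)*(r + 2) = r^2 - 2*r - 8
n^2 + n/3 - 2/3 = (n - 2/3)*(n + 1)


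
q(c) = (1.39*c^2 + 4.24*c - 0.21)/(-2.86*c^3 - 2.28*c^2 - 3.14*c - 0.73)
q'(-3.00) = -0.07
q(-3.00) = -0.01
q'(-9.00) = 0.00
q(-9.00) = 0.04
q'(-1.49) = -0.75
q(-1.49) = -0.41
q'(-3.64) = -0.03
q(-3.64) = 0.02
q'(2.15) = 0.15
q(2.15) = -0.33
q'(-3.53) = -0.03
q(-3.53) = 0.02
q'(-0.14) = -31.12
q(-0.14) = 2.37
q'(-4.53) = -0.01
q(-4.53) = 0.04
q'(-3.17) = -0.06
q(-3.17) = 0.00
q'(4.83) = 0.03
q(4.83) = -0.13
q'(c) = (2.78*c + 4.24)/(-2.86*c^3 - 2.28*c^2 - 3.14*c - 0.73) + (1.39*c^2 + 4.24*c - 0.21)*(8.58*c^2 + 4.56*c + 3.14)/(-2.86*c^3 - 2.28*c^2 - 3.14*c - 0.73)^2 = (3.9754*c^4 + 24.2528*c^3 + 3.5008*c^2 - 2.987*c - 3.7546)/(8.1796*c^6 + 13.0416*c^5 + 23.1592*c^4 + 18.494*c^3 + 13.1884*c^2 + 4.5844*c + 0.5329)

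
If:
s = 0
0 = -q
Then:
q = 0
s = 0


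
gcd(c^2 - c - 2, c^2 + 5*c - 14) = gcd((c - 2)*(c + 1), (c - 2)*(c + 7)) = c - 2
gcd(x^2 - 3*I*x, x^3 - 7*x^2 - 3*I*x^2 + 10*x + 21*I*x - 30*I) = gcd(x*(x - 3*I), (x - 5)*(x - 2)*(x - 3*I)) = x - 3*I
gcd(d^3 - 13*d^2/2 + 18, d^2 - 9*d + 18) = d - 6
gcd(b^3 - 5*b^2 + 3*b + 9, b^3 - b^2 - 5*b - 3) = b^2 - 2*b - 3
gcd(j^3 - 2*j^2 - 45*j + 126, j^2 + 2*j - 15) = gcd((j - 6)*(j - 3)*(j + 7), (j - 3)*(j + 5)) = j - 3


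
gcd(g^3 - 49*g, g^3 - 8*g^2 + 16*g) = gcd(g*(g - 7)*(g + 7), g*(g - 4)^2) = g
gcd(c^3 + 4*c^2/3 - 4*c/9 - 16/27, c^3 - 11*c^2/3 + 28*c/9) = 1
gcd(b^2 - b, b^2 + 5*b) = b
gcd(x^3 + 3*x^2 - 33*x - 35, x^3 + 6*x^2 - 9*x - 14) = x^2 + 8*x + 7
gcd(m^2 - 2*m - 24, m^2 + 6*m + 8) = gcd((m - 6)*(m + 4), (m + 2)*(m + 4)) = m + 4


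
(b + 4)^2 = b^2 + 8*b + 16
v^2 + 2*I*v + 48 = (v - 6*I)*(v + 8*I)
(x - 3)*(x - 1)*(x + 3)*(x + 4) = x^4 + 3*x^3 - 13*x^2 - 27*x + 36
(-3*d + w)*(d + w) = -3*d^2 - 2*d*w + w^2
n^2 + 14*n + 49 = (n + 7)^2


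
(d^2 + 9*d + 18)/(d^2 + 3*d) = (d + 6)/d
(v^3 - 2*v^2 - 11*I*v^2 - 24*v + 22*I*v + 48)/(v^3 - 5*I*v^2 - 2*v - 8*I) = (v^3 + v^2*(-2 - 11*I) + v*(-24 + 22*I) + 48)/(v^3 - 5*I*v^2 - 2*v - 8*I)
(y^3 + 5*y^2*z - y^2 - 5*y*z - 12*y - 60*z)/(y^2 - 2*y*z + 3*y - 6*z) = (y^2 + 5*y*z - 4*y - 20*z)/(y - 2*z)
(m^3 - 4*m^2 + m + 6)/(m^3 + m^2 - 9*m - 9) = (m - 2)/(m + 3)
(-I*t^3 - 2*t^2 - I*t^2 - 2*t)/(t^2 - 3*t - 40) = t*(I*t^2 + 2*t + I*t + 2)/(-t^2 + 3*t + 40)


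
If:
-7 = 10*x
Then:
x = -7/10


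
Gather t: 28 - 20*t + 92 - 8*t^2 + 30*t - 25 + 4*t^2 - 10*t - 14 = 81 - 4*t^2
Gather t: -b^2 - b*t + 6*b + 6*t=-b^2 + 6*b + t*(6 - b)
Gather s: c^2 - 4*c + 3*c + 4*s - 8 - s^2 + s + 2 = c^2 - c - s^2 + 5*s - 6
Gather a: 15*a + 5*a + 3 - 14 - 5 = 20*a - 16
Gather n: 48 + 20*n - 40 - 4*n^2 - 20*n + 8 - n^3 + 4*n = -n^3 - 4*n^2 + 4*n + 16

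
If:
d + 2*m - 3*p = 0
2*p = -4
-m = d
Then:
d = 6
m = -6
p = -2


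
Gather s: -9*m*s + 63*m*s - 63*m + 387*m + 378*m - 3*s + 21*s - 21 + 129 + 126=702*m + s*(54*m + 18) + 234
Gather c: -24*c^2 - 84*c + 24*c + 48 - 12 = -24*c^2 - 60*c + 36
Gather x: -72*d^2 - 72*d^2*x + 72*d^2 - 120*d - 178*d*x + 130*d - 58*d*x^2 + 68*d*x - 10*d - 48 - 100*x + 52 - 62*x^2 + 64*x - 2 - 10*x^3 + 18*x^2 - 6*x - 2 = -10*x^3 + x^2*(-58*d - 44) + x*(-72*d^2 - 110*d - 42)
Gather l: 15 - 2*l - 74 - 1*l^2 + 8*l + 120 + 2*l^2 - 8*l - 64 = l^2 - 2*l - 3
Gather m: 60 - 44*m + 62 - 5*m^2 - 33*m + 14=-5*m^2 - 77*m + 136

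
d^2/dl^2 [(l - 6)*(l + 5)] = 2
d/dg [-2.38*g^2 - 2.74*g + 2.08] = -4.76*g - 2.74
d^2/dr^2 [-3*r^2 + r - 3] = -6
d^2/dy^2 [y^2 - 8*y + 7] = 2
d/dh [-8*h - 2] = -8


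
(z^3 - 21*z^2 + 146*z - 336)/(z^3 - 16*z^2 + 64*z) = (z^2 - 13*z + 42)/(z*(z - 8))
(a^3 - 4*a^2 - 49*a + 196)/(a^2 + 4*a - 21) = (a^2 - 11*a + 28)/(a - 3)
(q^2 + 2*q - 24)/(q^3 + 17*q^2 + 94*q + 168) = (q - 4)/(q^2 + 11*q + 28)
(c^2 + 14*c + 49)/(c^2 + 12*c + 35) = (c + 7)/(c + 5)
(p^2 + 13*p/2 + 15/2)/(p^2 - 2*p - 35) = (p + 3/2)/(p - 7)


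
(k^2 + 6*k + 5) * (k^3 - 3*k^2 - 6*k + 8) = k^5 + 3*k^4 - 19*k^3 - 43*k^2 + 18*k + 40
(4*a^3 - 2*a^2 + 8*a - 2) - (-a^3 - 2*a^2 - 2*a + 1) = 5*a^3 + 10*a - 3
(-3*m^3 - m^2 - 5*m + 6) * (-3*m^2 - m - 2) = 9*m^5 + 6*m^4 + 22*m^3 - 11*m^2 + 4*m - 12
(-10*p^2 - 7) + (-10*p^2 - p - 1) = -20*p^2 - p - 8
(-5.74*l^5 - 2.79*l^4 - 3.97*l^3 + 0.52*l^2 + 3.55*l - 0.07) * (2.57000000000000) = -14.7518*l^5 - 7.1703*l^4 - 10.2029*l^3 + 1.3364*l^2 + 9.1235*l - 0.1799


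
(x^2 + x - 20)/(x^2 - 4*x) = (x + 5)/x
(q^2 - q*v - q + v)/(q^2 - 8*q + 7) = (q - v)/(q - 7)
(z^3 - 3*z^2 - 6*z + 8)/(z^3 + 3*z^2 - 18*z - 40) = (z - 1)/(z + 5)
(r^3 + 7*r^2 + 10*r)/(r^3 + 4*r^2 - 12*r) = (r^2 + 7*r + 10)/(r^2 + 4*r - 12)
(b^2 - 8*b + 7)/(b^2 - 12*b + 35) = (b - 1)/(b - 5)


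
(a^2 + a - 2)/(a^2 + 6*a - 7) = (a + 2)/(a + 7)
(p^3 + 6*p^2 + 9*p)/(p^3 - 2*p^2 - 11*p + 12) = p*(p + 3)/(p^2 - 5*p + 4)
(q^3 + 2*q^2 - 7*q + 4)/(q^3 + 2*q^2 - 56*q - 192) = (q^2 - 2*q + 1)/(q^2 - 2*q - 48)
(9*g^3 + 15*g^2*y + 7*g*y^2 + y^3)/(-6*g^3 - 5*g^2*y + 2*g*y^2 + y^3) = (3*g + y)/(-2*g + y)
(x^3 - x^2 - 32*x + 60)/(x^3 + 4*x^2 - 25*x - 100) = (x^2 + 4*x - 12)/(x^2 + 9*x + 20)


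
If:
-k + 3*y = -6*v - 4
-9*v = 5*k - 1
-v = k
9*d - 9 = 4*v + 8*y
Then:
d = -16/27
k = -1/4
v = 1/4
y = -23/12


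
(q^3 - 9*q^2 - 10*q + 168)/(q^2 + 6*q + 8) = (q^2 - 13*q + 42)/(q + 2)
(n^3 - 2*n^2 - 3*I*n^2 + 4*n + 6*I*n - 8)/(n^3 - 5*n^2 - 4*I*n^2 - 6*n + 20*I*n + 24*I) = (n^2 + n*(-2 + I) - 2*I)/(n^2 - 5*n - 6)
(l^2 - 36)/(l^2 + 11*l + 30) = (l - 6)/(l + 5)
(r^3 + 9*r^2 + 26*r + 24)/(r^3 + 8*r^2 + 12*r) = (r^2 + 7*r + 12)/(r*(r + 6))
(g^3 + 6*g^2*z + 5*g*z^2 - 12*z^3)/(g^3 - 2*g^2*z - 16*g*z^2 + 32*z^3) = (g^2 + 2*g*z - 3*z^2)/(g^2 - 6*g*z + 8*z^2)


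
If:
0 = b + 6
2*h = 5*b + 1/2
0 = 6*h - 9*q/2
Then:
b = -6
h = -59/4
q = -59/3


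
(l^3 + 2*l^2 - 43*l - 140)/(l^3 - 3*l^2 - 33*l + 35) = (l + 4)/(l - 1)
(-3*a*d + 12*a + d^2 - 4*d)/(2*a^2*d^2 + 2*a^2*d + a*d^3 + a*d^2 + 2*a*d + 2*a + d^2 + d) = (-3*a*d + 12*a + d^2 - 4*d)/(2*a^2*d^2 + 2*a^2*d + a*d^3 + a*d^2 + 2*a*d + 2*a + d^2 + d)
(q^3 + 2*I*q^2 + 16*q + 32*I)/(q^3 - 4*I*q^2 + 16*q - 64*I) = (q + 2*I)/(q - 4*I)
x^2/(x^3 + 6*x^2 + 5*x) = x/(x^2 + 6*x + 5)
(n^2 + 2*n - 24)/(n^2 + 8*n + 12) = (n - 4)/(n + 2)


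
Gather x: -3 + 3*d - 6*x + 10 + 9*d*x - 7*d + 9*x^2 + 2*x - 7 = -4*d + 9*x^2 + x*(9*d - 4)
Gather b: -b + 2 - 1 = 1 - b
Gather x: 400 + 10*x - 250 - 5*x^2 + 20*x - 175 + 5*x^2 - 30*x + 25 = 0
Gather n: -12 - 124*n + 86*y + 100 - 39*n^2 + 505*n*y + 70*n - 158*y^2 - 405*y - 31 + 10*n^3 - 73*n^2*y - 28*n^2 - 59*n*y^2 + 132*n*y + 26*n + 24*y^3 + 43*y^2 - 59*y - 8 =10*n^3 + n^2*(-73*y - 67) + n*(-59*y^2 + 637*y - 28) + 24*y^3 - 115*y^2 - 378*y + 49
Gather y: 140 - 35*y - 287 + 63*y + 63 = 28*y - 84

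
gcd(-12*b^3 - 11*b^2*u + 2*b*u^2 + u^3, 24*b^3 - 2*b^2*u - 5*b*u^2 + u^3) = -3*b + u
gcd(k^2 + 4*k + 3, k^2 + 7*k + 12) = k + 3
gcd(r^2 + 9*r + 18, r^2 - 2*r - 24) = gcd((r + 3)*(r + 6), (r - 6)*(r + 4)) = 1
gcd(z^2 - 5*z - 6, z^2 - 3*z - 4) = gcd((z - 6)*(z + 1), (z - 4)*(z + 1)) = z + 1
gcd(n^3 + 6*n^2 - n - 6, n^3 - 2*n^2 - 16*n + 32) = 1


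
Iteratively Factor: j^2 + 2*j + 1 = (j + 1)*(j + 1)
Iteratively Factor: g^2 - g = (g)*(g - 1)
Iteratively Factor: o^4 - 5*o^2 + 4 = (o - 1)*(o^3 + o^2 - 4*o - 4) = (o - 1)*(o + 2)*(o^2 - o - 2) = (o - 1)*(o + 1)*(o + 2)*(o - 2)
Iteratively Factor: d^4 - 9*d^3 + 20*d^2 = (d)*(d^3 - 9*d^2 + 20*d) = d^2*(d^2 - 9*d + 20) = d^2*(d - 4)*(d - 5)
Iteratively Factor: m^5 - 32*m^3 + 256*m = (m + 4)*(m^4 - 4*m^3 - 16*m^2 + 64*m) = m*(m + 4)*(m^3 - 4*m^2 - 16*m + 64) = m*(m + 4)^2*(m^2 - 8*m + 16) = m*(m - 4)*(m + 4)^2*(m - 4)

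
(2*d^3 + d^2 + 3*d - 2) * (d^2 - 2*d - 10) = 2*d^5 - 3*d^4 - 19*d^3 - 18*d^2 - 26*d + 20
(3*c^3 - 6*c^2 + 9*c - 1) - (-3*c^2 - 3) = 3*c^3 - 3*c^2 + 9*c + 2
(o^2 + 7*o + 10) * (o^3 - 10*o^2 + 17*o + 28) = o^5 - 3*o^4 - 43*o^3 + 47*o^2 + 366*o + 280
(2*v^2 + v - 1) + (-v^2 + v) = v^2 + 2*v - 1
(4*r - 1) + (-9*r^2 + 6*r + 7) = -9*r^2 + 10*r + 6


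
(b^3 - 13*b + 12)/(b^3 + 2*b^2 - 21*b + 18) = (b + 4)/(b + 6)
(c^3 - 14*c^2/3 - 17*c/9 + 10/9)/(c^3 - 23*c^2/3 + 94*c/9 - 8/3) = (3*c^2 - 13*c - 10)/(3*c^2 - 22*c + 24)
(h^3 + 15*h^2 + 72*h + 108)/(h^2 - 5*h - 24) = (h^2 + 12*h + 36)/(h - 8)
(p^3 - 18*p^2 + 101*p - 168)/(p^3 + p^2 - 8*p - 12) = (p^2 - 15*p + 56)/(p^2 + 4*p + 4)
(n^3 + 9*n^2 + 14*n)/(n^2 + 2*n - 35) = n*(n + 2)/(n - 5)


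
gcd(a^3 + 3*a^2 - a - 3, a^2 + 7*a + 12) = a + 3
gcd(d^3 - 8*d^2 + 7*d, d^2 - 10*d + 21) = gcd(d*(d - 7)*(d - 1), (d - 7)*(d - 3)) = d - 7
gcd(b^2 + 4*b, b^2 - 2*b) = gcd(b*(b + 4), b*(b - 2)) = b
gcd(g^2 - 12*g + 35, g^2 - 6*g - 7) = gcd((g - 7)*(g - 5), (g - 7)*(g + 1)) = g - 7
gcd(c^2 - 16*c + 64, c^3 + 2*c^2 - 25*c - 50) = 1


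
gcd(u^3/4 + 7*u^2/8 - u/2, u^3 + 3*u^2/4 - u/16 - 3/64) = 1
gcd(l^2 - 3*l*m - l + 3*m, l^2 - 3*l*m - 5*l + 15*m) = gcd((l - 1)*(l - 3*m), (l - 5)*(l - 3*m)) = l - 3*m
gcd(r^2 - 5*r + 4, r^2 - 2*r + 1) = r - 1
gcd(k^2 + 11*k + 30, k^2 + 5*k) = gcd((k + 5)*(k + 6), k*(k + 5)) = k + 5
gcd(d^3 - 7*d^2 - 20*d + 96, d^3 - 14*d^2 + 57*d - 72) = d^2 - 11*d + 24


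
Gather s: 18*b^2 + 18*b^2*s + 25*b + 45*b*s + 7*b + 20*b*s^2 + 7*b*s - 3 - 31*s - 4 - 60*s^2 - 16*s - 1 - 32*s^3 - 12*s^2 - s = 18*b^2 + 32*b - 32*s^3 + s^2*(20*b - 72) + s*(18*b^2 + 52*b - 48) - 8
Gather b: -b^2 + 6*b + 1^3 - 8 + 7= -b^2 + 6*b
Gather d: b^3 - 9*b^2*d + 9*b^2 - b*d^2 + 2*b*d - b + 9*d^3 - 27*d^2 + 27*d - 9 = b^3 + 9*b^2 - b + 9*d^3 + d^2*(-b - 27) + d*(-9*b^2 + 2*b + 27) - 9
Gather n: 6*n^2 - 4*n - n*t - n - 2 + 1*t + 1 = 6*n^2 + n*(-t - 5) + t - 1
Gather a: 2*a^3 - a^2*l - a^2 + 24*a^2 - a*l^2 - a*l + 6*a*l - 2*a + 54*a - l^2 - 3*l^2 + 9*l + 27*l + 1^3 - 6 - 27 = 2*a^3 + a^2*(23 - l) + a*(-l^2 + 5*l + 52) - 4*l^2 + 36*l - 32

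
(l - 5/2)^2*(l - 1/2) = l^3 - 11*l^2/2 + 35*l/4 - 25/8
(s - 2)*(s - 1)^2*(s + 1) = s^4 - 3*s^3 + s^2 + 3*s - 2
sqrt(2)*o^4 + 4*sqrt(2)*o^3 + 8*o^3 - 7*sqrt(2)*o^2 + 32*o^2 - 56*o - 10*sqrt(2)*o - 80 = (o - 2)*(o + 5)*(o + 4*sqrt(2))*(sqrt(2)*o + sqrt(2))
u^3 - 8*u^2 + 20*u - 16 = (u - 4)*(u - 2)^2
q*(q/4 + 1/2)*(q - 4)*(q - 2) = q^4/4 - q^3 - q^2 + 4*q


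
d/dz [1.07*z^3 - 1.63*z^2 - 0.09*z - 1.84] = 3.21*z^2 - 3.26*z - 0.09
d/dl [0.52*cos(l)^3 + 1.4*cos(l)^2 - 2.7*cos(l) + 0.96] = (-1.56*cos(l)^2 - 2.8*cos(l) + 2.7)*sin(l)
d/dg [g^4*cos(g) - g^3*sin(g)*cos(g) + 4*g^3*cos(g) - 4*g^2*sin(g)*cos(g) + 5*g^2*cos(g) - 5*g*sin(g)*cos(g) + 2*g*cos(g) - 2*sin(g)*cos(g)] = -g^4*sin(g) - 4*g^3*sin(g) + 4*g^3*cos(g) - g^3*cos(2*g) - 5*g^2*sin(g) - 3*g^2*sin(2*g)/2 + 12*g^2*cos(g) - 4*g^2*cos(2*g) - 2*g*sin(g) - 4*g*sin(2*g) + 10*g*cos(g) - 5*g*cos(2*g) - 5*sin(2*g)/2 + 2*cos(g) - 2*cos(2*g)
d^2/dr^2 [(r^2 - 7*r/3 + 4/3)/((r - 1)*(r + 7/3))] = -198/(27*r^3 + 189*r^2 + 441*r + 343)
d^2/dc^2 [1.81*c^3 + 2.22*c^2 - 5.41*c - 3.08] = 10.86*c + 4.44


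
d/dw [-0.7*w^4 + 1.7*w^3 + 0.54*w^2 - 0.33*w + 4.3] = -2.8*w^3 + 5.1*w^2 + 1.08*w - 0.33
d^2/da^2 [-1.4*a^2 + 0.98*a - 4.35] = -2.80000000000000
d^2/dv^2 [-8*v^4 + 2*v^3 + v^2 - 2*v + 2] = -96*v^2 + 12*v + 2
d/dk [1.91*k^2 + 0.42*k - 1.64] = 3.82*k + 0.42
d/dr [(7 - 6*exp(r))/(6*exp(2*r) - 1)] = (36*exp(2*r) - 84*exp(r) + 6)*exp(r)/(36*exp(4*r) - 12*exp(2*r) + 1)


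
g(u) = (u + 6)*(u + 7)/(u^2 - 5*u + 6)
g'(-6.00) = 0.01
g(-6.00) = 0.00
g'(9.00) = -1.03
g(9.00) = 5.71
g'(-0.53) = 4.03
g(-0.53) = 3.96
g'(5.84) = -6.28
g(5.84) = 13.94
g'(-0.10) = 6.96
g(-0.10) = 6.25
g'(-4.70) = 0.09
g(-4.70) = 0.06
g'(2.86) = -4494.49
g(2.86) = -725.58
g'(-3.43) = 0.27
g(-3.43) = 0.26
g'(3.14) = -4536.44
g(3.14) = 580.70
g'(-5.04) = 0.06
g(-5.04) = 0.03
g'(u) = (5 - 2*u)*(u + 6)*(u + 7)/(u^2 - 5*u + 6)^2 + (u + 6)/(u^2 - 5*u + 6) + (u + 7)/(u^2 - 5*u + 6)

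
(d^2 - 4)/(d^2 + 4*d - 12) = (d + 2)/(d + 6)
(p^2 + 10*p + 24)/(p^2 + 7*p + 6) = (p + 4)/(p + 1)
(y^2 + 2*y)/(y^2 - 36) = y*(y + 2)/(y^2 - 36)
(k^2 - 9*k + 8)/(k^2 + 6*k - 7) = (k - 8)/(k + 7)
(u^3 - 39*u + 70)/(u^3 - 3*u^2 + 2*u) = (u^2 + 2*u - 35)/(u*(u - 1))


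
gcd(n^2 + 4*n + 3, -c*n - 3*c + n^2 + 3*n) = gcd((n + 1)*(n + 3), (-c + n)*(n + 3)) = n + 3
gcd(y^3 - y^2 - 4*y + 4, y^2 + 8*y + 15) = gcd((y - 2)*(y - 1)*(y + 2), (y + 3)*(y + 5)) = 1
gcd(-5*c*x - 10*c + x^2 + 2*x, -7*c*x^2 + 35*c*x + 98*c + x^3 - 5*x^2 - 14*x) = x + 2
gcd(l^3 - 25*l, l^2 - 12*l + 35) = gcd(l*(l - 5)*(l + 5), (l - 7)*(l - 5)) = l - 5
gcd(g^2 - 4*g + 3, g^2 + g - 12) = g - 3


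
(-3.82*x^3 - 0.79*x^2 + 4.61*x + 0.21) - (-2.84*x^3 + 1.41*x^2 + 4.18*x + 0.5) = -0.98*x^3 - 2.2*x^2 + 0.430000000000001*x - 0.29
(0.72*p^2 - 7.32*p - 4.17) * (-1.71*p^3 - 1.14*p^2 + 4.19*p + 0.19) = -1.2312*p^5 + 11.6964*p^4 + 18.4923*p^3 - 25.7802*p^2 - 18.8631*p - 0.7923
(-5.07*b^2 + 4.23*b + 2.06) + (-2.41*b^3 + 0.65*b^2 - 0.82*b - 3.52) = -2.41*b^3 - 4.42*b^2 + 3.41*b - 1.46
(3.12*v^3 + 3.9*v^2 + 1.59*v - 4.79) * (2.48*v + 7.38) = 7.7376*v^4 + 32.6976*v^3 + 32.7252*v^2 - 0.145*v - 35.3502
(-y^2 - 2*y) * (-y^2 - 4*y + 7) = y^4 + 6*y^3 + y^2 - 14*y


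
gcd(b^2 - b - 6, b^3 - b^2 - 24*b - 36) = b + 2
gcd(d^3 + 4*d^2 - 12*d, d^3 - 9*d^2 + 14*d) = d^2 - 2*d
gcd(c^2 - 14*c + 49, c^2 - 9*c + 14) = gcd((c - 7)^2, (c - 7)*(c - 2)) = c - 7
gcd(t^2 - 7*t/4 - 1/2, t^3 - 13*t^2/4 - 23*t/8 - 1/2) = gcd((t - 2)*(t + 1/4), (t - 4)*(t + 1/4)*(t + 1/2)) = t + 1/4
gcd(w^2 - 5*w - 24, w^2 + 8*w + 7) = 1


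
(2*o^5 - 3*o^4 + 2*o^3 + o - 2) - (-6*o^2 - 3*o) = 2*o^5 - 3*o^4 + 2*o^3 + 6*o^2 + 4*o - 2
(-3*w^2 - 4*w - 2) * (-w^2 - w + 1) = 3*w^4 + 7*w^3 + 3*w^2 - 2*w - 2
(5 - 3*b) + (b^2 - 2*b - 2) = b^2 - 5*b + 3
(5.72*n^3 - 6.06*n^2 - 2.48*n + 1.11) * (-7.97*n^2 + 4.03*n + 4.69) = -45.5884*n^5 + 71.3498*n^4 + 22.1706*n^3 - 47.2625*n^2 - 7.1579*n + 5.2059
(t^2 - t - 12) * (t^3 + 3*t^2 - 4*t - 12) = t^5 + 2*t^4 - 19*t^3 - 44*t^2 + 60*t + 144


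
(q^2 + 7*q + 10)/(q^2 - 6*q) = (q^2 + 7*q + 10)/(q*(q - 6))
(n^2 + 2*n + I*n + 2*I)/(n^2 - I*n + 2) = (n + 2)/(n - 2*I)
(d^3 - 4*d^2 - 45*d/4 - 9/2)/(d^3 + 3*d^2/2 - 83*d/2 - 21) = (d + 3/2)/(d + 7)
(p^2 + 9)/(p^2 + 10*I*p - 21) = (p - 3*I)/(p + 7*I)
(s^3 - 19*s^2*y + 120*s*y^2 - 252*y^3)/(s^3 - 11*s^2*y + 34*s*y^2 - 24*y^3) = (s^2 - 13*s*y + 42*y^2)/(s^2 - 5*s*y + 4*y^2)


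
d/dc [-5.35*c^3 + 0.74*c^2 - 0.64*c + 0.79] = -16.05*c^2 + 1.48*c - 0.64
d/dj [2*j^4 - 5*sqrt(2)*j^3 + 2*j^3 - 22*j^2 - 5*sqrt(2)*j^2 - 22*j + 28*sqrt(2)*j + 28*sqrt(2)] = 8*j^3 - 15*sqrt(2)*j^2 + 6*j^2 - 44*j - 10*sqrt(2)*j - 22 + 28*sqrt(2)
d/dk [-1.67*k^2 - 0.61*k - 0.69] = -3.34*k - 0.61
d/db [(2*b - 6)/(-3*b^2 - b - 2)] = 2*(-3*b^2 - b + (b - 3)*(6*b + 1) - 2)/(3*b^2 + b + 2)^2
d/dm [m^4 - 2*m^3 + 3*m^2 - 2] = 2*m*(2*m^2 - 3*m + 3)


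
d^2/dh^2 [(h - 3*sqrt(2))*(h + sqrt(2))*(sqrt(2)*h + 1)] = 6*sqrt(2)*h - 6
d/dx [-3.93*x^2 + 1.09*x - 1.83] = 1.09 - 7.86*x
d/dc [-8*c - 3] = -8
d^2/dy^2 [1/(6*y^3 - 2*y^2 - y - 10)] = 2*(2*(1 - 9*y)*(-6*y^3 + 2*y^2 + y + 10) - (-18*y^2 + 4*y + 1)^2)/(-6*y^3 + 2*y^2 + y + 10)^3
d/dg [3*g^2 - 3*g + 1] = 6*g - 3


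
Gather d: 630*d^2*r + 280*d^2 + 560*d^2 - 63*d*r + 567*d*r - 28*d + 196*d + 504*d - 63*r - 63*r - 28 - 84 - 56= d^2*(630*r + 840) + d*(504*r + 672) - 126*r - 168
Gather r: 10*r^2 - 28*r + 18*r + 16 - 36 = 10*r^2 - 10*r - 20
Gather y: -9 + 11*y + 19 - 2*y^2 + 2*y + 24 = -2*y^2 + 13*y + 34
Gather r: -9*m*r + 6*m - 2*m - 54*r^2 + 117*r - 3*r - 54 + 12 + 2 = 4*m - 54*r^2 + r*(114 - 9*m) - 40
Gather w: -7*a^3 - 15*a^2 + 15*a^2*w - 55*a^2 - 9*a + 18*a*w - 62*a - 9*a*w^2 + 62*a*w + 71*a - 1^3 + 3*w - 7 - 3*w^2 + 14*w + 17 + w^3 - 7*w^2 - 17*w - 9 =-7*a^3 - 70*a^2 + w^3 + w^2*(-9*a - 10) + w*(15*a^2 + 80*a)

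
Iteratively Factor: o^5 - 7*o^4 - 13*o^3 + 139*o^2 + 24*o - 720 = (o - 5)*(o^4 - 2*o^3 - 23*o^2 + 24*o + 144) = (o - 5)*(o - 4)*(o^3 + 2*o^2 - 15*o - 36) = (o - 5)*(o - 4)*(o + 3)*(o^2 - o - 12) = (o - 5)*(o - 4)^2*(o + 3)*(o + 3)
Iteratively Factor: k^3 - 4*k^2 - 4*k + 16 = (k - 4)*(k^2 - 4) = (k - 4)*(k - 2)*(k + 2)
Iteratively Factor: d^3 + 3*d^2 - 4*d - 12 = (d - 2)*(d^2 + 5*d + 6) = (d - 2)*(d + 3)*(d + 2)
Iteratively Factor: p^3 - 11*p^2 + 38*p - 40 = (p - 4)*(p^2 - 7*p + 10) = (p - 4)*(p - 2)*(p - 5)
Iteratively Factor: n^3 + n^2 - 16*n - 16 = (n + 1)*(n^2 - 16) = (n + 1)*(n + 4)*(n - 4)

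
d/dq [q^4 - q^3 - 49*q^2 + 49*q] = 4*q^3 - 3*q^2 - 98*q + 49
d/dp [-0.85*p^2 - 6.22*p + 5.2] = -1.7*p - 6.22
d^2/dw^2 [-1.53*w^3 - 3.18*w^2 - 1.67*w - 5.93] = -9.18*w - 6.36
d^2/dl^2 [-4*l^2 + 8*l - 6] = -8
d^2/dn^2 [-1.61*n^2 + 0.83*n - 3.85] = -3.22000000000000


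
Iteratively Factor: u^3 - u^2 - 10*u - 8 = (u - 4)*(u^2 + 3*u + 2) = (u - 4)*(u + 2)*(u + 1)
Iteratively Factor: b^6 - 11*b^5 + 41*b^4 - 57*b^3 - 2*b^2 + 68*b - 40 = (b - 2)*(b^5 - 9*b^4 + 23*b^3 - 11*b^2 - 24*b + 20) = (b - 2)*(b + 1)*(b^4 - 10*b^3 + 33*b^2 - 44*b + 20) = (b - 2)^2*(b + 1)*(b^3 - 8*b^2 + 17*b - 10) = (b - 5)*(b - 2)^2*(b + 1)*(b^2 - 3*b + 2) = (b - 5)*(b - 2)^2*(b - 1)*(b + 1)*(b - 2)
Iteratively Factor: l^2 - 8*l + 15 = (l - 5)*(l - 3)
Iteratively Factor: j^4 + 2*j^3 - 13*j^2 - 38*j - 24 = (j - 4)*(j^3 + 6*j^2 + 11*j + 6) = (j - 4)*(j + 2)*(j^2 + 4*j + 3) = (j - 4)*(j + 1)*(j + 2)*(j + 3)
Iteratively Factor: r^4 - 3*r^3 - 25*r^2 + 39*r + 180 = (r + 3)*(r^3 - 6*r^2 - 7*r + 60) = (r - 4)*(r + 3)*(r^2 - 2*r - 15) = (r - 5)*(r - 4)*(r + 3)*(r + 3)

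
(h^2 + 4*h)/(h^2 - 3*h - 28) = h/(h - 7)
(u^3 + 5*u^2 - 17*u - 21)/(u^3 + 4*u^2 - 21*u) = (u + 1)/u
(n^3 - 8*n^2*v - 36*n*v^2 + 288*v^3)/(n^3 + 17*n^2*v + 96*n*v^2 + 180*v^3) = (n^2 - 14*n*v + 48*v^2)/(n^2 + 11*n*v + 30*v^2)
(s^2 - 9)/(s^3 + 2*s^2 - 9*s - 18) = 1/(s + 2)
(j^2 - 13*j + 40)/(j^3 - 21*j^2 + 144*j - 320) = 1/(j - 8)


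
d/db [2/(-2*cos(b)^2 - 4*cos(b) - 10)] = -2*(cos(b) + 1)*sin(b)/(cos(b)^2 + 2*cos(b) + 5)^2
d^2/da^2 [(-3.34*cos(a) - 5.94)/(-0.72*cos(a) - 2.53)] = (-10.558702*cos(a) + 1.502424*cos(2*a) - 4.507272)/(0.373248*cos(a)^3 + 3.934656*cos(a)^2 + 13.825944*cos(a) + 16.194277)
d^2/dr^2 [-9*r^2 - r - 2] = -18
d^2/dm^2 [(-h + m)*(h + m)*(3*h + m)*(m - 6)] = -2*h^2 + 18*h*m - 36*h + 12*m^2 - 36*m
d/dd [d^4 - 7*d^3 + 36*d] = 4*d^3 - 21*d^2 + 36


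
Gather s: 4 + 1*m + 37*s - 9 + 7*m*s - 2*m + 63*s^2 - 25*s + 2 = -m + 63*s^2 + s*(7*m + 12) - 3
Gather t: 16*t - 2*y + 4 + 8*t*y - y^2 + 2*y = t*(8*y + 16) - y^2 + 4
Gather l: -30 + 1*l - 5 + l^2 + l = l^2 + 2*l - 35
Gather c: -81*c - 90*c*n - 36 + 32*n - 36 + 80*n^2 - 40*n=c*(-90*n - 81) + 80*n^2 - 8*n - 72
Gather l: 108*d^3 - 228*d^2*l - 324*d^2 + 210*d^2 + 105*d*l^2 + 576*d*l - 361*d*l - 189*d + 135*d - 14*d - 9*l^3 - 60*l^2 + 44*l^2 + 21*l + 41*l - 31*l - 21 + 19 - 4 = 108*d^3 - 114*d^2 - 68*d - 9*l^3 + l^2*(105*d - 16) + l*(-228*d^2 + 215*d + 31) - 6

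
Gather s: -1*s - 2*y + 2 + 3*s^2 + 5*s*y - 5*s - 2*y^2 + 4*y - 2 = 3*s^2 + s*(5*y - 6) - 2*y^2 + 2*y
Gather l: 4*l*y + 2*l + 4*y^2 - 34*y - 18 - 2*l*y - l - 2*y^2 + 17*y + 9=l*(2*y + 1) + 2*y^2 - 17*y - 9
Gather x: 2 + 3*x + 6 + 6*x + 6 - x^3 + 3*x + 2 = -x^3 + 12*x + 16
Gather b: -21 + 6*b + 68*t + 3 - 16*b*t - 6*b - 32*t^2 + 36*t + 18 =-16*b*t - 32*t^2 + 104*t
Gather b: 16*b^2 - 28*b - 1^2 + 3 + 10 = 16*b^2 - 28*b + 12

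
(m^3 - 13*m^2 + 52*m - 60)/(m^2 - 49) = (m^3 - 13*m^2 + 52*m - 60)/(m^2 - 49)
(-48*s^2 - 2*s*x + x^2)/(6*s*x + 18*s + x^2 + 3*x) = (-8*s + x)/(x + 3)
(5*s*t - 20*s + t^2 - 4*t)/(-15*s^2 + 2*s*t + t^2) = (4 - t)/(3*s - t)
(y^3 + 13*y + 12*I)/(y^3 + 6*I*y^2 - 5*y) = (y^2 - I*y + 12)/(y*(y + 5*I))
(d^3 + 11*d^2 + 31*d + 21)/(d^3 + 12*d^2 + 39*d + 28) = (d + 3)/(d + 4)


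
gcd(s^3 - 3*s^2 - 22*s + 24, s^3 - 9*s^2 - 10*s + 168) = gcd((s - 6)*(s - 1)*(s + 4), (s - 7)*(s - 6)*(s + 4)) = s^2 - 2*s - 24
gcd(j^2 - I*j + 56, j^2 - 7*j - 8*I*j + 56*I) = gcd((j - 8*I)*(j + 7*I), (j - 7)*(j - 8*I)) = j - 8*I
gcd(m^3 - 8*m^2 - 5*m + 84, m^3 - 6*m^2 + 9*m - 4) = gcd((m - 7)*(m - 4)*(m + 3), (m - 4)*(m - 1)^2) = m - 4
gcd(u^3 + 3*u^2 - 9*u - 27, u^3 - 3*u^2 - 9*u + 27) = u^2 - 9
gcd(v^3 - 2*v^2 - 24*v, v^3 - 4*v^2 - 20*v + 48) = v^2 - 2*v - 24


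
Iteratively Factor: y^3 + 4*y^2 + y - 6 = (y + 3)*(y^2 + y - 2) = (y - 1)*(y + 3)*(y + 2)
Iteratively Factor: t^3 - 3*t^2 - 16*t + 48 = (t - 4)*(t^2 + t - 12) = (t - 4)*(t - 3)*(t + 4)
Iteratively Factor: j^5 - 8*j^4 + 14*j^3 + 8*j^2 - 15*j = (j)*(j^4 - 8*j^3 + 14*j^2 + 8*j - 15) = j*(j + 1)*(j^3 - 9*j^2 + 23*j - 15) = j*(j - 5)*(j + 1)*(j^2 - 4*j + 3) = j*(j - 5)*(j - 1)*(j + 1)*(j - 3)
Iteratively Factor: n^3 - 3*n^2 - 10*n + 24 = (n - 4)*(n^2 + n - 6) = (n - 4)*(n - 2)*(n + 3)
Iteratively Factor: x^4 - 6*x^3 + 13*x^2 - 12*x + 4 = (x - 2)*(x^3 - 4*x^2 + 5*x - 2) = (x - 2)*(x - 1)*(x^2 - 3*x + 2) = (x - 2)*(x - 1)^2*(x - 2)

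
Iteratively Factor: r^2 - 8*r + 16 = (r - 4)*(r - 4)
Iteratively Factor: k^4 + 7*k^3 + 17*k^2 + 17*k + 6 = (k + 1)*(k^3 + 6*k^2 + 11*k + 6) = (k + 1)*(k + 2)*(k^2 + 4*k + 3) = (k + 1)*(k + 2)*(k + 3)*(k + 1)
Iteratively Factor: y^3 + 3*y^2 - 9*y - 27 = (y + 3)*(y^2 - 9) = (y + 3)^2*(y - 3)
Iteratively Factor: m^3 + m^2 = (m)*(m^2 + m) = m*(m + 1)*(m)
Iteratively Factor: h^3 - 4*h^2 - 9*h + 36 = (h - 4)*(h^2 - 9) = (h - 4)*(h - 3)*(h + 3)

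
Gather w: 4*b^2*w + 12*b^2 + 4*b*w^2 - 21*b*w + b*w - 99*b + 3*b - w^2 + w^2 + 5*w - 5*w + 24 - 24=12*b^2 + 4*b*w^2 - 96*b + w*(4*b^2 - 20*b)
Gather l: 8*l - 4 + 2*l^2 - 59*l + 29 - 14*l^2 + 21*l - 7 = -12*l^2 - 30*l + 18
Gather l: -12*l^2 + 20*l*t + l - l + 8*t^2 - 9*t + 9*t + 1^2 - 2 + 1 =-12*l^2 + 20*l*t + 8*t^2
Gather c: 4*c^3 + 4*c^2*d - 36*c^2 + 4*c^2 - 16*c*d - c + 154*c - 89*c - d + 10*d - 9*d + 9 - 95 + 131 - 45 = 4*c^3 + c^2*(4*d - 32) + c*(64 - 16*d)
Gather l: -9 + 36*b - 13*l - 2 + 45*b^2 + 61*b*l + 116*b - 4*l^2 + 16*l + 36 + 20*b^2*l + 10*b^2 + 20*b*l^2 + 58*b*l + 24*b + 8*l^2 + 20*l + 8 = 55*b^2 + 176*b + l^2*(20*b + 4) + l*(20*b^2 + 119*b + 23) + 33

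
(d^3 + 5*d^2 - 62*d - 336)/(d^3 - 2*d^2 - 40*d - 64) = (d^2 + 13*d + 42)/(d^2 + 6*d + 8)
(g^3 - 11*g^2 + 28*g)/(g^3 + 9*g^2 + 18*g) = (g^2 - 11*g + 28)/(g^2 + 9*g + 18)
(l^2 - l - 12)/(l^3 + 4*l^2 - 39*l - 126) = (l - 4)/(l^2 + l - 42)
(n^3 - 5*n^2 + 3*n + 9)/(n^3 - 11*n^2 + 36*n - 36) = (n^2 - 2*n - 3)/(n^2 - 8*n + 12)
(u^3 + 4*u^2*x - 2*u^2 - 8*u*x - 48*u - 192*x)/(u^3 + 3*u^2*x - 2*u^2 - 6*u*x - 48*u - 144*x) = (u + 4*x)/(u + 3*x)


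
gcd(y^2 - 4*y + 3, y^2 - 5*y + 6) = y - 3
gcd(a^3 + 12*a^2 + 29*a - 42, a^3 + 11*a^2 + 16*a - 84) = a^2 + 13*a + 42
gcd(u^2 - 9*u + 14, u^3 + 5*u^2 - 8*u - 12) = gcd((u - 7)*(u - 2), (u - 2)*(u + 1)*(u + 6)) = u - 2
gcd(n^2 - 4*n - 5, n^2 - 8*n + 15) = n - 5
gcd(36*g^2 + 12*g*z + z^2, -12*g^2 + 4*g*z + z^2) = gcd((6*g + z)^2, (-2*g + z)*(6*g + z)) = 6*g + z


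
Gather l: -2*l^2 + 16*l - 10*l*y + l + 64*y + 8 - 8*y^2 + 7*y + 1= -2*l^2 + l*(17 - 10*y) - 8*y^2 + 71*y + 9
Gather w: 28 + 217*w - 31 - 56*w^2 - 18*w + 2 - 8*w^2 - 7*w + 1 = -64*w^2 + 192*w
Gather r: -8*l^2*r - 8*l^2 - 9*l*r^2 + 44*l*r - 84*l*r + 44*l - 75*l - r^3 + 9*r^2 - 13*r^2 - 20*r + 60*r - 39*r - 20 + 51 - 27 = -8*l^2 - 31*l - r^3 + r^2*(-9*l - 4) + r*(-8*l^2 - 40*l + 1) + 4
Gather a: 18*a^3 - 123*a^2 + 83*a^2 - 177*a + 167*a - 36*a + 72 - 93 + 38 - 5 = 18*a^3 - 40*a^2 - 46*a + 12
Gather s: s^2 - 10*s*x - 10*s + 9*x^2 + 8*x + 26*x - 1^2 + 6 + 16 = s^2 + s*(-10*x - 10) + 9*x^2 + 34*x + 21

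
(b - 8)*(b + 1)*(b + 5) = b^3 - 2*b^2 - 43*b - 40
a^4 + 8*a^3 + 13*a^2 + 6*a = a*(a + 1)^2*(a + 6)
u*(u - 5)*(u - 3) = u^3 - 8*u^2 + 15*u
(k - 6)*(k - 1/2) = k^2 - 13*k/2 + 3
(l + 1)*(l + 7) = l^2 + 8*l + 7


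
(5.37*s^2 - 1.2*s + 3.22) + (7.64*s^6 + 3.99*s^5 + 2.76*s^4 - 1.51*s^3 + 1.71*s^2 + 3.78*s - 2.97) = 7.64*s^6 + 3.99*s^5 + 2.76*s^4 - 1.51*s^3 + 7.08*s^2 + 2.58*s + 0.25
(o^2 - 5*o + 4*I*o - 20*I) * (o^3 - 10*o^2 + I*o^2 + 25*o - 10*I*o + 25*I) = o^5 - 15*o^4 + 5*I*o^4 + 71*o^3 - 75*I*o^3 - 65*o^2 + 375*I*o^2 - 300*o - 625*I*o + 500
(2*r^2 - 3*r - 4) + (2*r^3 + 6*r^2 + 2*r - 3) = 2*r^3 + 8*r^2 - r - 7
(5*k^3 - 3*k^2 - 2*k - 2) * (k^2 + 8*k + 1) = 5*k^5 + 37*k^4 - 21*k^3 - 21*k^2 - 18*k - 2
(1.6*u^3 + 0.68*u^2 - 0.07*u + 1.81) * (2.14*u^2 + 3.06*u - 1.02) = 3.424*u^5 + 6.3512*u^4 + 0.299*u^3 + 2.9656*u^2 + 5.61*u - 1.8462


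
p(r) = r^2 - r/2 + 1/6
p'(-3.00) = -6.50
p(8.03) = 60.63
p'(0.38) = 0.26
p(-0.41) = 0.54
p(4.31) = 16.59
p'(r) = 2*r - 1/2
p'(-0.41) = -1.32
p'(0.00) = -0.50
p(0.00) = 0.17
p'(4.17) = 7.84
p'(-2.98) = -6.46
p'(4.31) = 8.12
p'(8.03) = 15.56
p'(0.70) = 0.90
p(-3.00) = 10.67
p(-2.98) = 10.54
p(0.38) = 0.12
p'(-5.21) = -10.92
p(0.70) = 0.31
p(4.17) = 15.47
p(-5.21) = 29.92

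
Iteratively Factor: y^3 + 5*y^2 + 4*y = (y + 1)*(y^2 + 4*y) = y*(y + 1)*(y + 4)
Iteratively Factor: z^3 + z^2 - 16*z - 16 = (z - 4)*(z^2 + 5*z + 4) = (z - 4)*(z + 4)*(z + 1)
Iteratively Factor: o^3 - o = (o)*(o^2 - 1) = o*(o - 1)*(o + 1)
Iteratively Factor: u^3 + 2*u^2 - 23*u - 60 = (u + 4)*(u^2 - 2*u - 15) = (u - 5)*(u + 4)*(u + 3)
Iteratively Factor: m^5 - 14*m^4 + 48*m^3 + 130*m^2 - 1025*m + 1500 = (m + 4)*(m^4 - 18*m^3 + 120*m^2 - 350*m + 375) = (m - 5)*(m + 4)*(m^3 - 13*m^2 + 55*m - 75) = (m - 5)^2*(m + 4)*(m^2 - 8*m + 15) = (m - 5)^3*(m + 4)*(m - 3)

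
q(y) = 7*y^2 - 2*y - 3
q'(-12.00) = -170.00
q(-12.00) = 1029.00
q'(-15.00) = -212.00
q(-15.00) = 1602.00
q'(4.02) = 54.28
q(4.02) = 102.08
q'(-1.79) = -27.06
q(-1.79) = 23.01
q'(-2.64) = -38.96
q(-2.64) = 51.07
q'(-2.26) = -33.64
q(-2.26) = 37.27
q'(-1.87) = -28.18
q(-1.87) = 25.22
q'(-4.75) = -68.50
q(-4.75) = 164.44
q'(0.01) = -1.86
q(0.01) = -3.02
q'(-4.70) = -67.80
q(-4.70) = 161.03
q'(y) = 14*y - 2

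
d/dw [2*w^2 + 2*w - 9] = 4*w + 2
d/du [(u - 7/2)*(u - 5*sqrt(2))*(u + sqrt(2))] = 3*u^2 - 8*sqrt(2)*u - 7*u - 10 + 14*sqrt(2)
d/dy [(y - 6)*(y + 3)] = 2*y - 3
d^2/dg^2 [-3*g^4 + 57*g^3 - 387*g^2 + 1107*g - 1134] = -36*g^2 + 342*g - 774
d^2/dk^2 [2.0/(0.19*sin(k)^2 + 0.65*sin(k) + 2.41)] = (-0.2888*sin(k)^4 - 0.741*sin(k)^3 + 3.2514*sin(k)^2 + 4.615*sin(k) - 0.1416)/(0.19*sin(k)^2 + 0.65*sin(k) + 2.41)^3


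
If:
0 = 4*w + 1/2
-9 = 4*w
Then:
No Solution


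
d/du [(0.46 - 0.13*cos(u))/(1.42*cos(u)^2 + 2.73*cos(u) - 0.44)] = (-0.1846*cos(u)^2 + 1.3064*cos(u) + 1.1986)*sin(u)/(2.0164*cos(u)^4 + 7.7532*cos(u)^3 + 6.2033*cos(u)^2 - 2.4024*cos(u) + 0.1936)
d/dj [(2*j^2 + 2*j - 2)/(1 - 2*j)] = 2*(-2*j^2 + 2*j - 1)/(4*j^2 - 4*j + 1)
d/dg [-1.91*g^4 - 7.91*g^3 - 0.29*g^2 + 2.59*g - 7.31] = -7.64*g^3 - 23.73*g^2 - 0.58*g + 2.59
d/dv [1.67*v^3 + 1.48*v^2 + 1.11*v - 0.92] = 5.01*v^2 + 2.96*v + 1.11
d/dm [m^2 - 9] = 2*m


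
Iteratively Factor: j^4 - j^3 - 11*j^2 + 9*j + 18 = (j - 2)*(j^3 + j^2 - 9*j - 9) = (j - 2)*(j + 3)*(j^2 - 2*j - 3) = (j - 2)*(j + 1)*(j + 3)*(j - 3)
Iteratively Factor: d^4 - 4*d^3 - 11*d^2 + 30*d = (d)*(d^3 - 4*d^2 - 11*d + 30) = d*(d + 3)*(d^2 - 7*d + 10) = d*(d - 2)*(d + 3)*(d - 5)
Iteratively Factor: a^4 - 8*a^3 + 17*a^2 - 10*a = (a - 1)*(a^3 - 7*a^2 + 10*a) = a*(a - 1)*(a^2 - 7*a + 10) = a*(a - 5)*(a - 1)*(a - 2)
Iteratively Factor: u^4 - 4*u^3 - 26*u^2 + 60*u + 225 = (u - 5)*(u^3 + u^2 - 21*u - 45) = (u - 5)^2*(u^2 + 6*u + 9) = (u - 5)^2*(u + 3)*(u + 3)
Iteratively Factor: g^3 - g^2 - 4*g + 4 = (g - 1)*(g^2 - 4) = (g - 2)*(g - 1)*(g + 2)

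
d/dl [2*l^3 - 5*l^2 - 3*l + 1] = 6*l^2 - 10*l - 3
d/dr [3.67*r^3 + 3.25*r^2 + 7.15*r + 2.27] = 11.01*r^2 + 6.5*r + 7.15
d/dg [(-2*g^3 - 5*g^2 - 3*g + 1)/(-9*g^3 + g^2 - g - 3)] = (-47*g^4 - 50*g^3 + 53*g^2 + 28*g + 10)/(81*g^6 - 18*g^5 + 19*g^4 + 52*g^3 - 5*g^2 + 6*g + 9)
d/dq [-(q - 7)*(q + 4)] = 3 - 2*q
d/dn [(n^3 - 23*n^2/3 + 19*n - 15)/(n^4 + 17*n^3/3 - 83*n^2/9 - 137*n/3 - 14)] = 9*(-9*n^4 + 84*n^3 + 380*n^2 - 696*n - 951)/(81*n^6 + 1404*n^5 + 8802*n^4 + 24312*n^3 + 29353*n^2 + 12684*n + 1764)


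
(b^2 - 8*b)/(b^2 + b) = (b - 8)/(b + 1)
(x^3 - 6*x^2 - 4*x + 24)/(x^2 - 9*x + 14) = (x^2 - 4*x - 12)/(x - 7)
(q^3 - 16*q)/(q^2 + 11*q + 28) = q*(q - 4)/(q + 7)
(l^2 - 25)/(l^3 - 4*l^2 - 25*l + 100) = 1/(l - 4)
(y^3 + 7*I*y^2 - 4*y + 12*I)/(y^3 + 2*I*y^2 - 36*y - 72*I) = (y^2 + 5*I*y + 6)/(y^2 - 36)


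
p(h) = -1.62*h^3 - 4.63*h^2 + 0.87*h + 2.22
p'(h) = -4.86*h^2 - 9.26*h + 0.87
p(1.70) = -17.64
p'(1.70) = -28.92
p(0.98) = -2.90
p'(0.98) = -12.87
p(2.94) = -76.41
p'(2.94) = -68.36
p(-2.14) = -4.97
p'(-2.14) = -1.57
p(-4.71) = 64.68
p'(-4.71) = -63.33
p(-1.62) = -4.45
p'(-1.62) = 3.12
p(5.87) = -479.87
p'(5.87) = -220.95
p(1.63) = -15.68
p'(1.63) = -27.14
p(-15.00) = 4414.92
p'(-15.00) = -953.73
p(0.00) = 2.22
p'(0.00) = 0.87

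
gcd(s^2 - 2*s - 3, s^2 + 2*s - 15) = s - 3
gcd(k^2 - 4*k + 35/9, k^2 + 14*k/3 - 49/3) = k - 7/3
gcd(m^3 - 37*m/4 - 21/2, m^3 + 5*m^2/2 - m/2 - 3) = m^2 + 7*m/2 + 3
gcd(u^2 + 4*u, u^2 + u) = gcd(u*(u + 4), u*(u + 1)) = u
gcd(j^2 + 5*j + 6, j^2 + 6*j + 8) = j + 2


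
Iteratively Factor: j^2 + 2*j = (j)*(j + 2)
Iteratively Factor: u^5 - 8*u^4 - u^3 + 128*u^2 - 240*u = (u - 3)*(u^4 - 5*u^3 - 16*u^2 + 80*u) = (u - 3)*(u + 4)*(u^3 - 9*u^2 + 20*u) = u*(u - 3)*(u + 4)*(u^2 - 9*u + 20) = u*(u - 5)*(u - 3)*(u + 4)*(u - 4)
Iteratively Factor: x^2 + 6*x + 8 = (x + 4)*(x + 2)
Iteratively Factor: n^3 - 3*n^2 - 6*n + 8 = (n + 2)*(n^2 - 5*n + 4) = (n - 4)*(n + 2)*(n - 1)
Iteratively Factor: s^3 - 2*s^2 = (s)*(s^2 - 2*s) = s*(s - 2)*(s)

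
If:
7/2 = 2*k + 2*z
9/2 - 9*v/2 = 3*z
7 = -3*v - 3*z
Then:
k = 47/4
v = 23/3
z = -10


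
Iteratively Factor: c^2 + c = (c)*(c + 1)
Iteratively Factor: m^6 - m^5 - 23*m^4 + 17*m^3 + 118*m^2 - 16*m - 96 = (m - 3)*(m^5 + 2*m^4 - 17*m^3 - 34*m^2 + 16*m + 32) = (m - 3)*(m - 1)*(m^4 + 3*m^3 - 14*m^2 - 48*m - 32) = (m - 3)*(m - 1)*(m + 1)*(m^3 + 2*m^2 - 16*m - 32) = (m - 4)*(m - 3)*(m - 1)*(m + 1)*(m^2 + 6*m + 8) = (m - 4)*(m - 3)*(m - 1)*(m + 1)*(m + 2)*(m + 4)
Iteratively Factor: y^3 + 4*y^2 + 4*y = (y + 2)*(y^2 + 2*y) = y*(y + 2)*(y + 2)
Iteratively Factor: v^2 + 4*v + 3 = (v + 3)*(v + 1)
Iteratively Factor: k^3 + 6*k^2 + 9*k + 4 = (k + 4)*(k^2 + 2*k + 1) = (k + 1)*(k + 4)*(k + 1)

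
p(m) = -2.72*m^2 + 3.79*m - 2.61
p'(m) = 3.79 - 5.44*m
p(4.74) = -45.76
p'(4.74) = -22.00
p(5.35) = -60.19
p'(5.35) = -25.31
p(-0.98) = -8.94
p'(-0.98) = 9.12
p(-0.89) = -8.14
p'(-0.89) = 8.63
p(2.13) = -6.88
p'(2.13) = -7.80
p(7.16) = -114.92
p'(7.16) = -35.16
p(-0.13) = -3.15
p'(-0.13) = 4.50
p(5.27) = -58.18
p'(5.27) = -24.88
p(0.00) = -2.61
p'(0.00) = 3.79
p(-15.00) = -671.46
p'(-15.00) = 85.39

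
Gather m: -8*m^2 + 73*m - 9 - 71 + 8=-8*m^2 + 73*m - 72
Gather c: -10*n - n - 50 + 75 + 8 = 33 - 11*n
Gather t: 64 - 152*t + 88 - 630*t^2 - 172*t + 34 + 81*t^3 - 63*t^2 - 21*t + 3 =81*t^3 - 693*t^2 - 345*t + 189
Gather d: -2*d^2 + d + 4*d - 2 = -2*d^2 + 5*d - 2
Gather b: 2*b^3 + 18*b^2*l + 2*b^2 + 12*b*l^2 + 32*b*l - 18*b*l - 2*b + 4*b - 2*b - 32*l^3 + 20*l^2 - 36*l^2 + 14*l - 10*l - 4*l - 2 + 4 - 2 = 2*b^3 + b^2*(18*l + 2) + b*(12*l^2 + 14*l) - 32*l^3 - 16*l^2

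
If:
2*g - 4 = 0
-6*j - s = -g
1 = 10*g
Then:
No Solution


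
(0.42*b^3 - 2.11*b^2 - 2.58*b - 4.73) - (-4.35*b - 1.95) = 0.42*b^3 - 2.11*b^2 + 1.77*b - 2.78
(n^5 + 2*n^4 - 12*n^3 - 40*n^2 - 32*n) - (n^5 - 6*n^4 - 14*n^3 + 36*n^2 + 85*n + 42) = 8*n^4 + 2*n^3 - 76*n^2 - 117*n - 42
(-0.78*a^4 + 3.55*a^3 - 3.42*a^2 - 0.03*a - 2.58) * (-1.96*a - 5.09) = 1.5288*a^5 - 2.9878*a^4 - 11.3663*a^3 + 17.4666*a^2 + 5.2095*a + 13.1322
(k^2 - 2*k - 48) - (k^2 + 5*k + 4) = -7*k - 52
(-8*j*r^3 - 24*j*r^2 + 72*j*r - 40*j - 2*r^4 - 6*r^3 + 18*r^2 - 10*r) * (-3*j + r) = 24*j^2*r^3 + 72*j^2*r^2 - 216*j^2*r + 120*j^2 - 2*j*r^4 - 6*j*r^3 + 18*j*r^2 - 10*j*r - 2*r^5 - 6*r^4 + 18*r^3 - 10*r^2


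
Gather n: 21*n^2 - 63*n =21*n^2 - 63*n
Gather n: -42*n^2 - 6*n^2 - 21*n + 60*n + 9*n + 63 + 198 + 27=-48*n^2 + 48*n + 288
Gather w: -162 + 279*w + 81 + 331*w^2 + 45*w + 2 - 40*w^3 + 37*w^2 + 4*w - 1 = -40*w^3 + 368*w^2 + 328*w - 80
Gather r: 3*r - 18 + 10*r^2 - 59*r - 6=10*r^2 - 56*r - 24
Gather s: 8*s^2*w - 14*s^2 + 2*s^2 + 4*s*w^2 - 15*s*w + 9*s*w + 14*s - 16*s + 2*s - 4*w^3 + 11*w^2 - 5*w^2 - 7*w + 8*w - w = s^2*(8*w - 12) + s*(4*w^2 - 6*w) - 4*w^3 + 6*w^2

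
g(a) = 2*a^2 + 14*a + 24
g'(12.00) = 62.00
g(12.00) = 480.00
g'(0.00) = 14.00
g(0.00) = 24.00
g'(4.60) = 32.40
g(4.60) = 130.72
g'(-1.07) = 9.72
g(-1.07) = 11.31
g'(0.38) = 15.52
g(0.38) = 29.61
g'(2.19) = 22.76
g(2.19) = 64.25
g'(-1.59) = 7.64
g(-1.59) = 6.80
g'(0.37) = 15.48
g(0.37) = 29.45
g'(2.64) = 24.56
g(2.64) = 74.90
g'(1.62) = 20.48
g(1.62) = 51.93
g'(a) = 4*a + 14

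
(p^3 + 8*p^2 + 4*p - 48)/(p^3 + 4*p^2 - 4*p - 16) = (p + 6)/(p + 2)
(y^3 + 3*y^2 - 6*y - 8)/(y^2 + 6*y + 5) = (y^2 + 2*y - 8)/(y + 5)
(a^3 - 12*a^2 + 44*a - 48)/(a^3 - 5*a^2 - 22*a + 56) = (a^2 - 10*a + 24)/(a^2 - 3*a - 28)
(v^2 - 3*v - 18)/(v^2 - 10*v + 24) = (v + 3)/(v - 4)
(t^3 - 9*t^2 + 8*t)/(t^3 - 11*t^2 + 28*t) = (t^2 - 9*t + 8)/(t^2 - 11*t + 28)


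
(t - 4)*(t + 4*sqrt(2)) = t^2 - 4*t + 4*sqrt(2)*t - 16*sqrt(2)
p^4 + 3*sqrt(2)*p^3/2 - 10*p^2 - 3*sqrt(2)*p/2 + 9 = (p - 1)*(p + 1)*(p - 3*sqrt(2)/2)*(p + 3*sqrt(2))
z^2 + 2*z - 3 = (z - 1)*(z + 3)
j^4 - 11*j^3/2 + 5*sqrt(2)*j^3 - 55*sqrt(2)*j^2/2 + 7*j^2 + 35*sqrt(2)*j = j*(j - 7/2)*(j - 2)*(j + 5*sqrt(2))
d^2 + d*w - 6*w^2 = (d - 2*w)*(d + 3*w)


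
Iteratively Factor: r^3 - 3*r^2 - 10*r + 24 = (r - 4)*(r^2 + r - 6) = (r - 4)*(r + 3)*(r - 2)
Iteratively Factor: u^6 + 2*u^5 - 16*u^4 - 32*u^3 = (u)*(u^5 + 2*u^4 - 16*u^3 - 32*u^2) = u^2*(u^4 + 2*u^3 - 16*u^2 - 32*u) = u^2*(u + 4)*(u^3 - 2*u^2 - 8*u) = u^2*(u - 4)*(u + 4)*(u^2 + 2*u) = u^2*(u - 4)*(u + 2)*(u + 4)*(u)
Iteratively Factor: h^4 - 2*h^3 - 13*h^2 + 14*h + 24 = (h + 1)*(h^3 - 3*h^2 - 10*h + 24) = (h - 2)*(h + 1)*(h^2 - h - 12) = (h - 2)*(h + 1)*(h + 3)*(h - 4)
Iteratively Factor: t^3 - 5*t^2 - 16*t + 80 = (t - 4)*(t^2 - t - 20) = (t - 4)*(t + 4)*(t - 5)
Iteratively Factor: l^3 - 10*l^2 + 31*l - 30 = (l - 2)*(l^2 - 8*l + 15) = (l - 5)*(l - 2)*(l - 3)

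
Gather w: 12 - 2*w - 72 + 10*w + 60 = 8*w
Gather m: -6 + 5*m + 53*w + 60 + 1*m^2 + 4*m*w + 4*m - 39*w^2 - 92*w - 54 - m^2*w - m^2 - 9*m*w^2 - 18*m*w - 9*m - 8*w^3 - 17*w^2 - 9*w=-m^2*w + m*(-9*w^2 - 14*w) - 8*w^3 - 56*w^2 - 48*w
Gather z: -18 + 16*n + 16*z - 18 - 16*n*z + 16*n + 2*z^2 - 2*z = 32*n + 2*z^2 + z*(14 - 16*n) - 36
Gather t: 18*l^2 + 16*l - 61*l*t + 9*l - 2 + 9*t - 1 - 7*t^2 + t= 18*l^2 + 25*l - 7*t^2 + t*(10 - 61*l) - 3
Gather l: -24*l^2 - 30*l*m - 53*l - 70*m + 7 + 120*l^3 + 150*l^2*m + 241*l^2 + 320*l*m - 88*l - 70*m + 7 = 120*l^3 + l^2*(150*m + 217) + l*(290*m - 141) - 140*m + 14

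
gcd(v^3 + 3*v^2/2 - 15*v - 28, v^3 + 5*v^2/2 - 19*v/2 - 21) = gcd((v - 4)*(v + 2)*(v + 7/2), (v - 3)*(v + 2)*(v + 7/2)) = v^2 + 11*v/2 + 7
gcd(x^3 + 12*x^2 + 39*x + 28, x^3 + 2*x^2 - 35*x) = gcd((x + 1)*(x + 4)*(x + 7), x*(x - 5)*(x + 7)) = x + 7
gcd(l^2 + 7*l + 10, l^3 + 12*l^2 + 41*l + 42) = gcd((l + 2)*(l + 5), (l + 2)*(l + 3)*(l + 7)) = l + 2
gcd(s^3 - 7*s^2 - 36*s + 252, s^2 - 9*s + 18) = s - 6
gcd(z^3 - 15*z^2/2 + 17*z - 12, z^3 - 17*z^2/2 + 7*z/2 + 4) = 1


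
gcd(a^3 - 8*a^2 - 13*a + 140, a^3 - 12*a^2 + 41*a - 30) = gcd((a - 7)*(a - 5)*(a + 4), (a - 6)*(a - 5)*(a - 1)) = a - 5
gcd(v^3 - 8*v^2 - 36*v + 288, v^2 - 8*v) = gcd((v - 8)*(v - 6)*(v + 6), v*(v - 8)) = v - 8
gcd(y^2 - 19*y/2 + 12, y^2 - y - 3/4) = y - 3/2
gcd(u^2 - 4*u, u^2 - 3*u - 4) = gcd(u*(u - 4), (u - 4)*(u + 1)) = u - 4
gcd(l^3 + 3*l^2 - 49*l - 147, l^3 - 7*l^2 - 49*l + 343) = l^2 - 49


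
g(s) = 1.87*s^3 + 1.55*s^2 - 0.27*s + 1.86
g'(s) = 5.61*s^2 + 3.1*s - 0.27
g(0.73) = 3.22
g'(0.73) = 4.98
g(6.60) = 605.21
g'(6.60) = 264.56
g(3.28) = 83.64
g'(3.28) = 70.25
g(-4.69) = -155.69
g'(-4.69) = 108.59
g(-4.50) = -135.94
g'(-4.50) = 99.38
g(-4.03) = -94.27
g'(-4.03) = 78.35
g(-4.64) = -150.32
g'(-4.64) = 106.13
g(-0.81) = 2.10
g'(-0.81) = 0.90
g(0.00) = 1.86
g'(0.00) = -0.27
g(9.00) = 1488.21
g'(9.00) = 482.04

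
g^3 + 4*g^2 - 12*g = g*(g - 2)*(g + 6)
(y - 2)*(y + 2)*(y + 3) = y^3 + 3*y^2 - 4*y - 12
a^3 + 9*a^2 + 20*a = a*(a + 4)*(a + 5)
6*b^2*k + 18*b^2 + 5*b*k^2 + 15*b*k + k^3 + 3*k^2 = (2*b + k)*(3*b + k)*(k + 3)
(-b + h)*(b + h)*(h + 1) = -b^2*h - b^2 + h^3 + h^2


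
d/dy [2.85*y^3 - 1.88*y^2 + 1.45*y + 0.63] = 8.55*y^2 - 3.76*y + 1.45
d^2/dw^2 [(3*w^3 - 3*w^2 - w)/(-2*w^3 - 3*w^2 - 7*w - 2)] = 2*(30*w^6 + 138*w^5 - 36*w^4 - 281*w^3 - 204*w^2 - 54*w - 2)/(8*w^9 + 36*w^8 + 138*w^7 + 303*w^6 + 555*w^5 + 663*w^4 + 619*w^3 + 330*w^2 + 84*w + 8)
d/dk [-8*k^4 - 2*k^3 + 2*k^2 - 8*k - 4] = -32*k^3 - 6*k^2 + 4*k - 8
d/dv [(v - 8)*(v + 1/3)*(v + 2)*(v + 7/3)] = 4*v^3 - 10*v^2 - 562*v/9 - 142/3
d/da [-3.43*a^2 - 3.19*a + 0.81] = -6.86*a - 3.19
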